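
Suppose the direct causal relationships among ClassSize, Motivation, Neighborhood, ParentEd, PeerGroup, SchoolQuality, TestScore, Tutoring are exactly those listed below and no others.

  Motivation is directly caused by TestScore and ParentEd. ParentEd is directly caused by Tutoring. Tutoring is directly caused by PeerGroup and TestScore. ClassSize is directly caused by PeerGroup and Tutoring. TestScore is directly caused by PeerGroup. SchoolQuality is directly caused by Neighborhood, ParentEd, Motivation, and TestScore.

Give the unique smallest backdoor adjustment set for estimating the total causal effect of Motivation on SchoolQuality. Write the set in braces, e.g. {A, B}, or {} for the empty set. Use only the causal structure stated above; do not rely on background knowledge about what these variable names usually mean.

Variables eligible for adjustment (non-descendants of Motivation, excluding Motivation and SchoolQuality): {ClassSize, Neighborhood, ParentEd, PeerGroup, TestScore, Tutoring}.
Backdoor paths from Motivation to SchoolQuality:
  P1: Motivation <- TestScore <- PeerGroup -> Tutoring -> ParentEd -> SchoolQuality
  P2: Motivation <- TestScore <- PeerGroup -> ClassSize <- Tutoring -> ParentEd -> SchoolQuality
  P3: Motivation <- TestScore -> Tutoring -> ParentEd -> SchoolQuality
  P4: Motivation <- TestScore -> SchoolQuality
  P5: Motivation <- ParentEd <- Tutoring <- PeerGroup -> TestScore -> SchoolQuality
  P6: Motivation <- ParentEd <- Tutoring <- TestScore -> SchoolQuality
  P7: Motivation <- ParentEd <- Tutoring -> ClassSize <- PeerGroup -> TestScore -> SchoolQuality
  P8: Motivation <- ParentEd -> SchoolQuality
The empty set is not sufficient: P1 (Motivation <- TestScore <- PeerGroup -> Tutoring -> ParentEd -> SchoolQuality) has no collider blocking it and no conditioned non-collider, so it is open.
Try {ParentEd, TestScore}:
  P1: blocked at chain node TestScore ∈ conditioning set.
  P2: blocked at chain node TestScore ∈ conditioning set.
  P3: blocked at fork node TestScore ∈ conditioning set.
  P4: blocked at fork node TestScore ∈ conditioning set.
  P5: blocked at chain node ParentEd ∈ conditioning set.
  P6: blocked at chain node ParentEd ∈ conditioning set.
  P7: blocked at chain node ParentEd ∈ conditioning set.
  P8: blocked at fork node ParentEd ∈ conditioning set.
{ParentEd, TestScore} contains no descendant of Motivation and blocks every backdoor path.
Every element of {ParentEd, TestScore} is needed (dropping ParentEd leaves P8 open; dropping TestScore leaves P4 open), so no proper subset is valid.
Among all size-2 subsets of the eligible variables, only {ParentEd, TestScore} blocks every backdoor path, so it is the unique smallest valid adjustment set.

{ParentEd, TestScore}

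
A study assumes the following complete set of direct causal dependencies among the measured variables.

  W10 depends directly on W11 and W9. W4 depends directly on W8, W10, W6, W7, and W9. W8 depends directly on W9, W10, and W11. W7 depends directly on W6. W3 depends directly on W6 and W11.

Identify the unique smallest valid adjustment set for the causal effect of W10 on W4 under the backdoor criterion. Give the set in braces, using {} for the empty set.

Variables eligible for adjustment (non-descendants of W10, excluding W10 and W4): {W11, W3, W6, W7, W9}.
Backdoor paths from W10 to W4:
  P1: W10 <- W11 -> W3 <- W6 -> W7 -> W4
  P2: W10 <- W11 -> W3 <- W6 -> W4
  P3: W10 <- W11 -> W8 <- W9 -> W4
  P4: W10 <- W11 -> W8 -> W4
  P5: W10 <- W9 -> W8 <- W11 -> W3 <- W6 -> W7 -> W4
  P6: W10 <- W9 -> W8 <- W11 -> W3 <- W6 -> W4
  P7: W10 <- W9 -> W8 -> W4
  P8: W10 <- W9 -> W4
The empty set is not sufficient: P4 (W10 <- W11 -> W8 -> W4) has no collider blocking it and no conditioned non-collider, so it is open.
Try {W11, W9}:
  P1: blocked at fork node W11 ∈ conditioning set.
  P2: blocked at fork node W11 ∈ conditioning set.
  P3: blocked at fork node W11 ∈ conditioning set.
  P4: blocked at fork node W11 ∈ conditioning set.
  P5: blocked at fork node W9 ∈ conditioning set.
  P6: blocked at fork node W9 ∈ conditioning set.
  P7: blocked at fork node W9 ∈ conditioning set.
  P8: blocked at fork node W9 ∈ conditioning set.
{W11, W9} contains no descendant of W10 and blocks every backdoor path.
Every element of {W11, W9} is needed (dropping W11 leaves P4 open; dropping W9 leaves P7 open), so no proper subset is valid.
Among all size-2 subsets of the eligible variables, only {W11, W9} blocks every backdoor path, so it is the unique smallest valid adjustment set.

{W11, W9}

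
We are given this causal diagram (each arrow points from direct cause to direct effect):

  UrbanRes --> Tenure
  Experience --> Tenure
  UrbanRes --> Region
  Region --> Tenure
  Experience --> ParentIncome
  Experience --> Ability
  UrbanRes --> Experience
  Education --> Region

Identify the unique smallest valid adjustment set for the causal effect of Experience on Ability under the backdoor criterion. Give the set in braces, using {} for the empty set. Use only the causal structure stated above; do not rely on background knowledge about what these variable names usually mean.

Variables eligible for adjustment (non-descendants of Experience, excluding Experience and Ability): {Education, Region, UrbanRes}.
Backdoor paths from Experience to Ability:
  (none)
With no backdoor paths the empty set already satisfies the criterion, and it is trivially minimal.

{}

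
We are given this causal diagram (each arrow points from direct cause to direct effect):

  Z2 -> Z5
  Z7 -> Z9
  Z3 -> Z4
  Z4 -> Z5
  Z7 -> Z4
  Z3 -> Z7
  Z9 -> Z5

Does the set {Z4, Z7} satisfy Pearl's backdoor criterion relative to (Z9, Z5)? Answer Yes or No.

Yes

Backdoor paths from Z9 to Z5 (paths whose first edge points into Z9):
  P1: Z9 <- Z7 <- Z3 -> Z4 -> Z5
  P2: Z9 <- Z7 -> Z4 -> Z5
Condition 1 (no descendant of Z9 in the set): holds — descendants of Z9 are {Z5}; none are in {Z4, Z7}.
Condition 2 (every backdoor path blocked by {Z4, Z7}):
  P1: blocked at chain node Z7 ∈ conditioning set.
  P2: blocked at fork node Z7 ∈ conditioning set.
{Z4, Z7} satisfies the backdoor criterion.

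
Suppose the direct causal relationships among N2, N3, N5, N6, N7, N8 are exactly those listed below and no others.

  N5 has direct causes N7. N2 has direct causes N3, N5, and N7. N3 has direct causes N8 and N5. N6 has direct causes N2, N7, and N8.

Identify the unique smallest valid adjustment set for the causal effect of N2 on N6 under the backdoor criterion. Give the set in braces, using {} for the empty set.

Variables eligible for adjustment (non-descendants of N2, excluding N2 and N6): {N3, N5, N7, N8}.
Backdoor paths from N2 to N6:
  P1: N2 <- N7 -> N5 -> N3 <- N8 -> N6
  P2: N2 <- N7 -> N6
  P3: N2 <- N5 <- N7 -> N6
  P4: N2 <- N5 -> N3 <- N8 -> N6
  P5: N2 <- N3 <- N5 <- N7 -> N6
  P6: N2 <- N3 <- N8 -> N6
The empty set is not sufficient: P2 (N2 <- N7 -> N6) has no collider blocking it and no conditioned non-collider, so it is open.
Try {N7, N8}:
  P1: blocked at fork node N7 ∈ conditioning set.
  P2: blocked at fork node N7 ∈ conditioning set.
  P3: blocked at fork node N7 ∈ conditioning set.
  P4: blocked at collider N3 (neither it nor any descendant is in the conditioning set).
  P5: blocked at fork node N7 ∈ conditioning set.
  P6: blocked at fork node N8 ∈ conditioning set.
{N7, N8} contains no descendant of N2 and blocks every backdoor path.
Every element of {N7, N8} is needed (dropping N7 leaves P2 open; dropping N8 leaves P6 open), so no proper subset is valid.
Among all size-2 subsets of the eligible variables, only {N7, N8} blocks every backdoor path, so it is the unique smallest valid adjustment set.

{N7, N8}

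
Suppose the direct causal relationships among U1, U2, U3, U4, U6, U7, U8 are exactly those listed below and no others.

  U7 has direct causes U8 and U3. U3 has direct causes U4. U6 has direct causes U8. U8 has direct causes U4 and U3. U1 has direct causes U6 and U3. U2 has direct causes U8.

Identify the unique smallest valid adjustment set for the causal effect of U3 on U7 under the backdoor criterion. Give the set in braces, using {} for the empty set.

{U4}

Variables eligible for adjustment (non-descendants of U3, excluding U3 and U7): {U4}.
Backdoor paths from U3 to U7:
  P1: U3 <- U4 -> U8 -> U7
The empty set is not sufficient: P1 (U3 <- U4 -> U8 -> U7) has no collider blocking it and no conditioned non-collider, so it is open.
Try {U4}:
  P1: blocked at fork node U4 ∈ conditioning set.
{U4} contains no descendant of U3 and blocks every backdoor path.
{U4} is the unique smallest valid adjustment set.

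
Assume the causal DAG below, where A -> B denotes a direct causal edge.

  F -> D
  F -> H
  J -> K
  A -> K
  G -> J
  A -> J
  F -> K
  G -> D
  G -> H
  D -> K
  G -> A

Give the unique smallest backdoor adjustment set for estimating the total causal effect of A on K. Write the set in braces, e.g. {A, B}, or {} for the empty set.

{G}

Variables eligible for adjustment (non-descendants of A, excluding A and K): {D, F, G, H}.
Backdoor paths from A to K:
  P1: A <- G -> H <- F -> D -> K
  P2: A <- G -> H <- F -> K
  P3: A <- G -> J -> K
  P4: A <- G -> D <- F -> K
  P5: A <- G -> D -> K
The empty set is not sufficient: P3 (A <- G -> J -> K) has no collider blocking it and no conditioned non-collider, so it is open.
Try {G}:
  P1: blocked at fork node G ∈ conditioning set.
  P2: blocked at fork node G ∈ conditioning set.
  P3: blocked at fork node G ∈ conditioning set.
  P4: blocked at fork node G ∈ conditioning set.
  P5: blocked at fork node G ∈ conditioning set.
{G} contains no descendant of A and blocks every backdoor path.
No other singleton works — e.g. {F} leaves P3 open — so {G} is the unique smallest valid adjustment set.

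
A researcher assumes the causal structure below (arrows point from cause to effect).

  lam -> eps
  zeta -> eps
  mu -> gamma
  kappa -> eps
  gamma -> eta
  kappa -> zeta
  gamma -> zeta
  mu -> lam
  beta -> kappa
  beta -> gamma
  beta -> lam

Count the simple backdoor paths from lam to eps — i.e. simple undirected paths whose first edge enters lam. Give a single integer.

A backdoor path from lam to eps is any simple undirected path whose first edge points into lam (i.e. leaves lam via a parent).
Parents of lam: {beta, mu}.
Enumerating:
  P1: lam <- mu -> gamma <- beta -> kappa -> zeta -> eps
  P2: lam <- mu -> gamma <- beta -> kappa -> eps
  P3: lam <- mu -> gamma -> zeta <- kappa -> eps
  P4: lam <- mu -> gamma -> zeta -> eps
  P5: lam <- beta -> gamma -> zeta <- kappa -> eps
  P6: lam <- beta -> gamma -> zeta -> eps
  P7: lam <- beta -> kappa -> zeta -> eps
  P8: lam <- beta -> kappa -> eps
That exhausts the simple backdoor paths. Count: 8.

8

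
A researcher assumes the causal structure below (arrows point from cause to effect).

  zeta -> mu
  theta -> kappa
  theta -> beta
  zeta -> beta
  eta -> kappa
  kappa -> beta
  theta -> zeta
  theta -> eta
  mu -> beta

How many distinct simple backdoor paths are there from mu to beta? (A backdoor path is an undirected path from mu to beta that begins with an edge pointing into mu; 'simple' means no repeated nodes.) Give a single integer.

4

A backdoor path from mu to beta is any simple undirected path whose first edge points into mu (i.e. leaves mu via a parent).
Parents of mu: {zeta}.
Enumerating:
  P1: mu <- zeta <- theta -> eta -> kappa -> beta
  P2: mu <- zeta <- theta -> kappa -> beta
  P3: mu <- zeta <- theta -> beta
  P4: mu <- zeta -> beta
That exhausts the simple backdoor paths. Count: 4.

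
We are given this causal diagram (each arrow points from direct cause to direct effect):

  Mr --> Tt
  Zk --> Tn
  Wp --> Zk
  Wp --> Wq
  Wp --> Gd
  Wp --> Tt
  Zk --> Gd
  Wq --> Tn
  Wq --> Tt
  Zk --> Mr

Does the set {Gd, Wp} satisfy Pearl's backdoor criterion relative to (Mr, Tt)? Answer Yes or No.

Backdoor paths from Mr to Tt (paths whose first edge points into Mr):
  P1: Mr <- Zk <- Wp -> Wq -> Tt
  P2: Mr <- Zk <- Wp -> Tt
  P3: Mr <- Zk -> Gd <- Wp -> Wq -> Tt
  P4: Mr <- Zk -> Gd <- Wp -> Tt
  P5: Mr <- Zk -> Tn <- Wq <- Wp -> Tt
  P6: Mr <- Zk -> Tn <- Wq -> Tt
Condition 1 (no descendant of Mr in the set): holds — descendants of Mr are {Tt}; none are in {Gd, Wp}.
Condition 2 (every backdoor path blocked by {Gd, Wp}):
  P1: blocked at fork node Wp ∈ conditioning set.
  P2: blocked at fork node Wp ∈ conditioning set.
  P3: blocked at fork node Wp ∈ conditioning set.
  P4: blocked at fork node Wp ∈ conditioning set.
  P5: blocked at collider Tn (neither it nor any descendant is in the conditioning set).
  P6: blocked at collider Tn (neither it nor any descendant is in the conditioning set).
{Gd, Wp} satisfies the backdoor criterion.

Yes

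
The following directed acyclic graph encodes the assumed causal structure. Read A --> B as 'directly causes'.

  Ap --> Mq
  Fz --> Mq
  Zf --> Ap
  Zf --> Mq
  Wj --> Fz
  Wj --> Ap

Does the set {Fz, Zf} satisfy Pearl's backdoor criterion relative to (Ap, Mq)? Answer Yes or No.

Backdoor paths from Ap to Mq (paths whose first edge points into Ap):
  P1: Ap <- Wj -> Fz -> Mq
  P2: Ap <- Zf -> Mq
Condition 1 (no descendant of Ap in the set): holds — descendants of Ap are {Mq}; none are in {Fz, Zf}.
Condition 2 (every backdoor path blocked by {Fz, Zf}):
  P1: blocked at chain node Fz ∈ conditioning set.
  P2: blocked at fork node Zf ∈ conditioning set.
{Fz, Zf} satisfies the backdoor criterion.

Yes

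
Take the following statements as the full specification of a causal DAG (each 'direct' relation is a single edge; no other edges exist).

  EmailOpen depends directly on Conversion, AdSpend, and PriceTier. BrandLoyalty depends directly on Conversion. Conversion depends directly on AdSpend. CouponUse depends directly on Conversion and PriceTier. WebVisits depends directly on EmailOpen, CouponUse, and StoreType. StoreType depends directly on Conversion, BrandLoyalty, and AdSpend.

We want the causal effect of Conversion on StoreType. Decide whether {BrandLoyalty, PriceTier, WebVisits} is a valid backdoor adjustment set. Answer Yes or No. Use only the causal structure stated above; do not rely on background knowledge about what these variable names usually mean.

No

Backdoor paths from Conversion to StoreType (paths whose first edge points into Conversion):
  P1: Conversion <- AdSpend -> StoreType
  P2: Conversion <- AdSpend -> EmailOpen <- PriceTier -> CouponUse -> WebVisits <- StoreType
  P3: Conversion <- AdSpend -> EmailOpen -> WebVisits <- StoreType
Condition 1 (no descendant of Conversion in the set): FAILS — BrandLoyalty and WebVisits are descendants of Conversion.
Condition 2 (every backdoor path blocked by {BrandLoyalty, PriceTier, WebVisits}):
  P1: open — no interior node is in the conditioning set.
  P2: blocked at fork node PriceTier ∈ conditioning set.
  P3: open — collider(s) WebVisits are conditioned on (or have a conditioned descendant) and no non-collider on the path is in the set.
{BrandLoyalty, PriceTier, WebVisits} does not satisfy the backdoor criterion.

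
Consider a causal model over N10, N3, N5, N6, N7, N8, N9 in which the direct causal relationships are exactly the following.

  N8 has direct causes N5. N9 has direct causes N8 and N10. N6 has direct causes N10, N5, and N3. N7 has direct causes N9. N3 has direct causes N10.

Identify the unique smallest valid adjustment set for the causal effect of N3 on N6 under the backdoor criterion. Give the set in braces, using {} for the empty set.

Variables eligible for adjustment (non-descendants of N3, excluding N3 and N6): {N10, N5, N7, N8, N9}.
Backdoor paths from N3 to N6:
  P1: N3 <- N10 -> N6
  P2: N3 <- N10 -> N9 <- N8 <- N5 -> N6
The empty set is not sufficient: P1 (N3 <- N10 -> N6) has no collider blocking it and no conditioned non-collider, so it is open.
Try {N10}:
  P1: blocked at fork node N10 ∈ conditioning set.
  P2: blocked at fork node N10 ∈ conditioning set.
{N10} contains no descendant of N3 and blocks every backdoor path.
No other singleton works — e.g. {N5} leaves P1 open — so {N10} is the unique smallest valid adjustment set.

{N10}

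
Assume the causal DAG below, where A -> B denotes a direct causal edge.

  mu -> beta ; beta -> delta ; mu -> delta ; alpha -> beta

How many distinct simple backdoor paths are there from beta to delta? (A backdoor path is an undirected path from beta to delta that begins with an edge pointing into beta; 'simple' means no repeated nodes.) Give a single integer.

A backdoor path from beta to delta is any simple undirected path whose first edge points into beta (i.e. leaves beta via a parent).
Parents of beta: {alpha, mu}.
Enumerating:
  P1: beta <- mu -> delta
That exhausts the simple backdoor paths. Count: 1.

1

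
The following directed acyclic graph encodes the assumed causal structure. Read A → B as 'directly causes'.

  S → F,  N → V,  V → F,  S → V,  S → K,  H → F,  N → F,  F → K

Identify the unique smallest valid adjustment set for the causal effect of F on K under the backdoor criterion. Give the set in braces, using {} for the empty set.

Variables eligible for adjustment (non-descendants of F, excluding F and K): {H, N, S, V}.
Backdoor paths from F to K:
  P1: F <- N -> V <- S -> K
  P2: F <- S -> K
  P3: F <- V <- S -> K
The empty set is not sufficient: P2 (F <- S -> K) has no collider blocking it and no conditioned non-collider, so it is open.
Try {S}:
  P1: blocked at collider V (neither it nor any descendant is in the conditioning set).
  P2: blocked at fork node S ∈ conditioning set.
  P3: blocked at fork node S ∈ conditioning set.
{S} contains no descendant of F and blocks every backdoor path.
No other singleton works — e.g. {H} leaves P2 open — so {S} is the unique smallest valid adjustment set.

{S}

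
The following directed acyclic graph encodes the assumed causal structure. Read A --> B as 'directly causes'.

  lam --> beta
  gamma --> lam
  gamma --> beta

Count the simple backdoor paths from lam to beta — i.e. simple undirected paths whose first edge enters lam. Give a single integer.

A backdoor path from lam to beta is any simple undirected path whose first edge points into lam (i.e. leaves lam via a parent).
Parents of lam: {gamma}.
Enumerating:
  P1: lam <- gamma -> beta
That exhausts the simple backdoor paths. Count: 1.

1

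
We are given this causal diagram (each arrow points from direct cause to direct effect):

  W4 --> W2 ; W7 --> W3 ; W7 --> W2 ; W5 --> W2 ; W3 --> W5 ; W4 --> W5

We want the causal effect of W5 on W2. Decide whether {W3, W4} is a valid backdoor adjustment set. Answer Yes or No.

Yes

Backdoor paths from W5 to W2 (paths whose first edge points into W5):
  P1: W5 <- W4 -> W2
  P2: W5 <- W3 <- W7 -> W2
Condition 1 (no descendant of W5 in the set): holds — descendants of W5 are {W2}; none are in {W3, W4}.
Condition 2 (every backdoor path blocked by {W3, W4}):
  P1: blocked at fork node W4 ∈ conditioning set.
  P2: blocked at chain node W3 ∈ conditioning set.
{W3, W4} satisfies the backdoor criterion.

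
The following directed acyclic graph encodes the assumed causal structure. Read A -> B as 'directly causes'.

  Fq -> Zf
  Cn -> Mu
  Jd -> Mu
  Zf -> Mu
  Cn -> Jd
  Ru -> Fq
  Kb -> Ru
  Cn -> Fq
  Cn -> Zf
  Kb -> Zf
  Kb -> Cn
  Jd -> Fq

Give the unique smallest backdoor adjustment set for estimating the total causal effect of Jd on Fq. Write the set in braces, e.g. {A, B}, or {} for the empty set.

Variables eligible for adjustment (non-descendants of Jd, excluding Jd and Fq): {Cn, Kb, Ru}.
Backdoor paths from Jd to Fq:
  P1: Jd <- Cn <- Kb -> Ru -> Fq
  P2: Jd <- Cn <- Kb -> Zf <- Fq
  P3: Jd <- Cn -> Fq
  P4: Jd <- Cn -> Zf <- Kb -> Ru -> Fq
  P5: Jd <- Cn -> Zf <- Fq
  P6: Jd <- Cn -> Mu <- Zf <- Kb -> Ru -> Fq
  P7: Jd <- Cn -> Mu <- Zf <- Fq
The empty set is not sufficient: P1 (Jd <- Cn <- Kb -> Ru -> Fq) has no collider blocking it and no conditioned non-collider, so it is open.
Try {Cn}:
  P1: blocked at chain node Cn ∈ conditioning set.
  P2: blocked at chain node Cn ∈ conditioning set.
  P3: blocked at fork node Cn ∈ conditioning set.
  P4: blocked at fork node Cn ∈ conditioning set.
  P5: blocked at fork node Cn ∈ conditioning set.
  P6: blocked at fork node Cn ∈ conditioning set.
  P7: blocked at fork node Cn ∈ conditioning set.
{Cn} contains no descendant of Jd and blocks every backdoor path.
No other singleton works — e.g. {Kb} leaves P3 open — so {Cn} is the unique smallest valid adjustment set.

{Cn}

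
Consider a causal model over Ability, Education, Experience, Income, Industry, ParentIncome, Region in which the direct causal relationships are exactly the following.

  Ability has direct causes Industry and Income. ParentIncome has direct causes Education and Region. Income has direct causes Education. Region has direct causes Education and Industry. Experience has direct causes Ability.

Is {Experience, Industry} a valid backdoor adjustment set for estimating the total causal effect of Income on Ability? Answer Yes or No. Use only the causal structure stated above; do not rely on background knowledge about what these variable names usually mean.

Backdoor paths from Income to Ability (paths whose first edge points into Income):
  P1: Income <- Education -> Region <- Industry -> Ability
  P2: Income <- Education -> ParentIncome <- Region <- Industry -> Ability
Condition 1 (no descendant of Income in the set): FAILS — Experience is a descendant of Income.
Condition 2 (every backdoor path blocked by {Experience, Industry}):
  P1: blocked at collider Region (neither it nor any descendant is in the conditioning set).
  P2: blocked at collider ParentIncome (neither it nor any descendant is in the conditioning set).
{Experience, Industry} does not satisfy the backdoor criterion.

No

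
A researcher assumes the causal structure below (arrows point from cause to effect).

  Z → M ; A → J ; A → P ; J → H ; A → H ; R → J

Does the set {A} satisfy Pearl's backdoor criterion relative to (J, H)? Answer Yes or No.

Yes

Backdoor paths from J to H (paths whose first edge points into J):
  P1: J <- A -> H
Condition 1 (no descendant of J in the set): holds — descendants of J are {H}; none are in {A}.
Condition 2 (every backdoor path blocked by {A}):
  P1: blocked at fork node A ∈ conditioning set.
{A} satisfies the backdoor criterion.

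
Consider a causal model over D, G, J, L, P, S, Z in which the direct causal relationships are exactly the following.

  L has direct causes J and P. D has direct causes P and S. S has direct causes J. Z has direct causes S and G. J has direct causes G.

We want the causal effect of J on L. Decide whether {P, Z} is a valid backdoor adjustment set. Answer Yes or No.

Backdoor paths from J to L (paths whose first edge points into J):
  P1: J <- G -> Z <- S -> D <- P -> L
Condition 1 (no descendant of J in the set): FAILS — Z is a descendant of J.
Condition 2 (every backdoor path blocked by {P, Z}):
  P1: blocked at collider D (neither it nor any descendant is in the conditioning set).
{P, Z} does not satisfy the backdoor criterion.

No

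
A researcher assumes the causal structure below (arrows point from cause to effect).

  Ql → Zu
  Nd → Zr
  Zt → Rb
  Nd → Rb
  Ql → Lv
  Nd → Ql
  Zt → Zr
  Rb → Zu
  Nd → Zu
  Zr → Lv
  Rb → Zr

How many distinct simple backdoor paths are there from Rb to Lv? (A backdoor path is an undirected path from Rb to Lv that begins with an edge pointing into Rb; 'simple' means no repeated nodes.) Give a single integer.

6

A backdoor path from Rb to Lv is any simple undirected path whose first edge points into Rb (i.e. leaves Rb via a parent).
Parents of Rb: {Nd, Zt}.
Enumerating:
  P1: Rb <- Nd -> Ql -> Lv
  P2: Rb <- Nd -> Zr -> Lv
  P3: Rb <- Nd -> Zu <- Ql -> Lv
  P4: Rb <- Zt -> Zr <- Nd -> Ql -> Lv
  P5: Rb <- Zt -> Zr <- Nd -> Zu <- Ql -> Lv
  P6: Rb <- Zt -> Zr -> Lv
That exhausts the simple backdoor paths. Count: 6.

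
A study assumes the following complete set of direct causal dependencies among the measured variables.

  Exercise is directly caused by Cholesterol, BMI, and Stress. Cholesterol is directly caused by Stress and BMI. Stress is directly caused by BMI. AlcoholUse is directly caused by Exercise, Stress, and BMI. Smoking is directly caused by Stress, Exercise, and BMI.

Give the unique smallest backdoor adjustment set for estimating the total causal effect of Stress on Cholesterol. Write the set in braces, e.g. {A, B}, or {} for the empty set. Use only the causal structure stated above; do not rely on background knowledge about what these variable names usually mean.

{BMI}

Variables eligible for adjustment (non-descendants of Stress, excluding Stress and Cholesterol): {BMI}.
Backdoor paths from Stress to Cholesterol:
  P1: Stress <- BMI -> Cholesterol
  P2: Stress <- BMI -> Exercise <- Cholesterol
  P3: Stress <- BMI -> Smoking <- Exercise <- Cholesterol
  P4: Stress <- BMI -> AlcoholUse <- Exercise <- Cholesterol
The empty set is not sufficient: P1 (Stress <- BMI -> Cholesterol) has no collider blocking it and no conditioned non-collider, so it is open.
Try {BMI}:
  P1: blocked at fork node BMI ∈ conditioning set.
  P2: blocked at fork node BMI ∈ conditioning set.
  P3: blocked at fork node BMI ∈ conditioning set.
  P4: blocked at fork node BMI ∈ conditioning set.
{BMI} contains no descendant of Stress and blocks every backdoor path.
{BMI} is the unique smallest valid adjustment set.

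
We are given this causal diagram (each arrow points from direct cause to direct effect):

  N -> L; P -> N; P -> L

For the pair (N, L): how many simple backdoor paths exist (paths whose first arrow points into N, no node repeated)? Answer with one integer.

1

A backdoor path from N to L is any simple undirected path whose first edge points into N (i.e. leaves N via a parent).
Parents of N: {P}.
Enumerating:
  P1: N <- P -> L
That exhausts the simple backdoor paths. Count: 1.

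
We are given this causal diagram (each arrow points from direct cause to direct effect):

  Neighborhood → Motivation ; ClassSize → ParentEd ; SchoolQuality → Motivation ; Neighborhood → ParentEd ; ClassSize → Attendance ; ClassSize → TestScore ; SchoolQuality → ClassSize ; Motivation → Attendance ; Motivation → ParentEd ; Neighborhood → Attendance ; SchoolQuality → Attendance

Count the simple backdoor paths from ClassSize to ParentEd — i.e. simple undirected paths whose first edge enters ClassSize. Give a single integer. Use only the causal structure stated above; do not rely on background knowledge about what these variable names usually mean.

7

A backdoor path from ClassSize to ParentEd is any simple undirected path whose first edge points into ClassSize (i.e. leaves ClassSize via a parent).
Parents of ClassSize: {SchoolQuality}.
Enumerating:
  P1: ClassSize <- SchoolQuality -> Motivation <- Neighborhood -> ParentEd
  P2: ClassSize <- SchoolQuality -> Motivation -> ParentEd
  P3: ClassSize <- SchoolQuality -> Motivation -> Attendance <- Neighborhood -> ParentEd
  P4: ClassSize <- SchoolQuality -> Attendance <- Neighborhood -> Motivation -> ParentEd
  P5: ClassSize <- SchoolQuality -> Attendance <- Neighborhood -> ParentEd
  P6: ClassSize <- SchoolQuality -> Attendance <- Motivation <- Neighborhood -> ParentEd
  P7: ClassSize <- SchoolQuality -> Attendance <- Motivation -> ParentEd
That exhausts the simple backdoor paths. Count: 7.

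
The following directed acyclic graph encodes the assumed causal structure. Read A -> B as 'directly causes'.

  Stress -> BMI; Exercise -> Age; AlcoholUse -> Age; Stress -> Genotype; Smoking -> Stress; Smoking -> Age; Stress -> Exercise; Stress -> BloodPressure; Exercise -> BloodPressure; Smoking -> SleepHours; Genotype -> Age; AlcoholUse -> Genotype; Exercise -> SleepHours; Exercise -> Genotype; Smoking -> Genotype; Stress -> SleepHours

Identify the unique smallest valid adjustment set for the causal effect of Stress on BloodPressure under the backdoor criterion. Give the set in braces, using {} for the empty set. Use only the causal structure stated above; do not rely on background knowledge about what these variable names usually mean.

Variables eligible for adjustment (non-descendants of Stress, excluding Stress and BloodPressure): {AlcoholUse, Smoking}.
Backdoor paths from Stress to BloodPressure:
  P1: Stress <- Smoking -> Genotype <- Exercise -> BloodPressure
  P2: Stress <- Smoking -> Genotype <- AlcoholUse -> Age <- Exercise -> BloodPressure
  P3: Stress <- Smoking -> Genotype -> Age <- Exercise -> BloodPressure
  P4: Stress <- Smoking -> SleepHours <- Exercise -> BloodPressure
  P5: Stress <- Smoking -> Age <- Exercise -> BloodPressure
  P6: Stress <- Smoking -> Age <- AlcoholUse -> Genotype <- Exercise -> BloodPressure
  P7: Stress <- Smoking -> Age <- Genotype <- Exercise -> BloodPressure
Each backdoor path contains an unconditioned collider, so every path is already blocked with the empty conditioning set:
  P1: blocked at collider Genotype (neither it nor any descendant is in the conditioning set).
  P2: blocked at collider Genotype (neither it nor any descendant is in the conditioning set).
  P3: blocked at collider Age (neither it nor any descendant is in the conditioning set).
  P4: blocked at collider SleepHours (neither it nor any descendant is in the conditioning set).
  P5: blocked at collider Age (neither it nor any descendant is in the conditioning set).
  P6: blocked at collider Age (neither it nor any descendant is in the conditioning set).
  P7: blocked at collider Age (neither it nor any descendant is in the conditioning set).
The empty set is therefore the unique smallest valid set.

{}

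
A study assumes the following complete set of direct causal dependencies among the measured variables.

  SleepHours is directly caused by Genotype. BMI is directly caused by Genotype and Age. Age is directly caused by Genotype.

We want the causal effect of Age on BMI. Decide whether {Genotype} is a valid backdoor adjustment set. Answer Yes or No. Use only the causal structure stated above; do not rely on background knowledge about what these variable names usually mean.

Yes

Backdoor paths from Age to BMI (paths whose first edge points into Age):
  P1: Age <- Genotype -> BMI
Condition 1 (no descendant of Age in the set): holds — descendants of Age are {BMI}; none are in {Genotype}.
Condition 2 (every backdoor path blocked by {Genotype}):
  P1: blocked at fork node Genotype ∈ conditioning set.
{Genotype} satisfies the backdoor criterion.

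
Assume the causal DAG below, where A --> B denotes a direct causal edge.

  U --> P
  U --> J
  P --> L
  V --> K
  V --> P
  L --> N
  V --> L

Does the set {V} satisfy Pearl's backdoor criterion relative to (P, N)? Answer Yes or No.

Backdoor paths from P to N (paths whose first edge points into P):
  P1: P <- V -> L -> N
Condition 1 (no descendant of P in the set): holds — descendants of P are {L, N}; none are in {V}.
Condition 2 (every backdoor path blocked by {V}):
  P1: blocked at fork node V ∈ conditioning set.
{V} satisfies the backdoor criterion.

Yes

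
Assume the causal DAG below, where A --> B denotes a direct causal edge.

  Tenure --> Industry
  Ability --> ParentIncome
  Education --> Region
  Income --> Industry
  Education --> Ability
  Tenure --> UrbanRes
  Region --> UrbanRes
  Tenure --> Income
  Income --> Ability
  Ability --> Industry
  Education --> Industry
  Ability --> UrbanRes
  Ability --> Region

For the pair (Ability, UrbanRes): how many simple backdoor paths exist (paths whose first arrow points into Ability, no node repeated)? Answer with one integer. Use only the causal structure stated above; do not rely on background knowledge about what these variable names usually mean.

A backdoor path from Ability to UrbanRes is any simple undirected path whose first edge points into Ability (i.e. leaves Ability via a parent).
Parents of Ability: {Education, Income}.
Enumerating:
  P1: Ability <- Education -> Industry <- Tenure -> UrbanRes
  P2: Ability <- Education -> Industry <- Income <- Tenure -> UrbanRes
  P3: Ability <- Education -> Region -> UrbanRes
  P4: Ability <- Income <- Tenure -> Industry <- Education -> Region -> UrbanRes
  P5: Ability <- Income <- Tenure -> UrbanRes
  P6: Ability <- Income -> Industry <- Tenure -> UrbanRes
  P7: Ability <- Income -> Industry <- Education -> Region -> UrbanRes
That exhausts the simple backdoor paths. Count: 7.

7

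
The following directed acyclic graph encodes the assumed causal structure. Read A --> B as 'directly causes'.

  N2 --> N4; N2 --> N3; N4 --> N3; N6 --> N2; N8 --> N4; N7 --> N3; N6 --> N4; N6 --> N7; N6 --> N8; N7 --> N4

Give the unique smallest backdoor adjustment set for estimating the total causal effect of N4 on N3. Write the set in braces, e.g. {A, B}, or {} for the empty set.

Variables eligible for adjustment (non-descendants of N4, excluding N4 and N3): {N2, N6, N7, N8}.
Backdoor paths from N4 to N3:
  P1: N4 <- N6 -> N2 -> N3
  P2: N4 <- N6 -> N7 -> N3
  P3: N4 <- N2 <- N6 -> N7 -> N3
  P4: N4 <- N2 -> N3
  P5: N4 <- N8 <- N6 -> N2 -> N3
  P6: N4 <- N8 <- N6 -> N7 -> N3
  P7: N4 <- N7 <- N6 -> N2 -> N3
  P8: N4 <- N7 -> N3
The empty set is not sufficient: P1 (N4 <- N6 -> N2 -> N3) has no collider blocking it and no conditioned non-collider, so it is open.
Try {N2, N7}:
  P1: blocked at chain node N2 ∈ conditioning set.
  P2: blocked at chain node N7 ∈ conditioning set.
  P3: blocked at chain node N2 ∈ conditioning set.
  P4: blocked at fork node N2 ∈ conditioning set.
  P5: blocked at chain node N2 ∈ conditioning set.
  P6: blocked at chain node N7 ∈ conditioning set.
  P7: blocked at chain node N7 ∈ conditioning set.
  P8: blocked at fork node N7 ∈ conditioning set.
{N2, N7} contains no descendant of N4 and blocks every backdoor path.
Every element of {N2, N7} is needed (dropping N2 leaves P1 open; dropping N7 leaves P2 open), so no proper subset is valid.
Among all size-2 subsets of the eligible variables, only {N2, N7} blocks every backdoor path, so it is the unique smallest valid adjustment set.

{N2, N7}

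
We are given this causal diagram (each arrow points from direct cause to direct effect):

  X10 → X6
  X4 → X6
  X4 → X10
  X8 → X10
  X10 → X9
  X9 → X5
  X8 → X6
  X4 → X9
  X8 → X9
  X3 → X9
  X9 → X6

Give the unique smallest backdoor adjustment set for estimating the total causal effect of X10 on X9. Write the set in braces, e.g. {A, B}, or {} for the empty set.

Variables eligible for adjustment (non-descendants of X10, excluding X10 and X9): {X3, X4, X8}.
Backdoor paths from X10 to X9:
  P1: X10 <- X8 -> X9
  P2: X10 <- X8 -> X6 <- X4 -> X9
  P3: X10 <- X8 -> X6 <- X9
  P4: X10 <- X4 -> X9
  P5: X10 <- X4 -> X6 <- X8 -> X9
  P6: X10 <- X4 -> X6 <- X9
The empty set is not sufficient: P1 (X10 <- X8 -> X9) has no collider blocking it and no conditioned non-collider, so it is open.
Try {X4, X8}:
  P1: blocked at fork node X8 ∈ conditioning set.
  P2: blocked at fork node X8 ∈ conditioning set.
  P3: blocked at fork node X8 ∈ conditioning set.
  P4: blocked at fork node X4 ∈ conditioning set.
  P5: blocked at fork node X4 ∈ conditioning set.
  P6: blocked at fork node X4 ∈ conditioning set.
{X4, X8} contains no descendant of X10 and blocks every backdoor path.
Every element of {X4, X8} is needed (dropping X4 leaves P4 open; dropping X8 leaves P1 open), so no proper subset is valid.
Among all size-2 subsets of the eligible variables, only {X4, X8} blocks every backdoor path, so it is the unique smallest valid adjustment set.

{X4, X8}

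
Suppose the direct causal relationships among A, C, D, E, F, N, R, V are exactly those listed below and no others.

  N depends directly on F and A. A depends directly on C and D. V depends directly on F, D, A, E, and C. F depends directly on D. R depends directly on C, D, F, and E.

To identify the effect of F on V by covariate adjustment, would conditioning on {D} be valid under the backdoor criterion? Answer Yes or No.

Backdoor paths from F to V (paths whose first edge points into F):
  P1: F <- D -> A <- C -> R <- E -> V
  P2: F <- D -> A <- C -> V
  P3: F <- D -> A -> V
  P4: F <- D -> R <- C -> A -> V
  P5: F <- D -> R <- C -> V
  P6: F <- D -> R <- E -> V
  P7: F <- D -> V
Condition 1 (no descendant of F in the set): holds — descendants of F are {N, R, V}; none are in {D}.
Condition 2 (every backdoor path blocked by {D}):
  P1: blocked at fork node D ∈ conditioning set.
  P2: blocked at fork node D ∈ conditioning set.
  P3: blocked at fork node D ∈ conditioning set.
  P4: blocked at fork node D ∈ conditioning set.
  P5: blocked at fork node D ∈ conditioning set.
  P6: blocked at fork node D ∈ conditioning set.
  P7: blocked at fork node D ∈ conditioning set.
{D} satisfies the backdoor criterion.

Yes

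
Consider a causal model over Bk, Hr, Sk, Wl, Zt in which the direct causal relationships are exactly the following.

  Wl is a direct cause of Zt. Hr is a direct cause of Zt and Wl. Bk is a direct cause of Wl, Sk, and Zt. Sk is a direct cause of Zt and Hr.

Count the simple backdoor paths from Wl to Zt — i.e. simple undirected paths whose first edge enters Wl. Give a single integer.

6

A backdoor path from Wl to Zt is any simple undirected path whose first edge points into Wl (i.e. leaves Wl via a parent).
Parents of Wl: {Bk, Hr}.
Enumerating:
  P1: Wl <- Bk -> Sk -> Hr -> Zt
  P2: Wl <- Bk -> Sk -> Zt
  P3: Wl <- Bk -> Zt
  P4: Wl <- Hr <- Sk <- Bk -> Zt
  P5: Wl <- Hr <- Sk -> Zt
  P6: Wl <- Hr -> Zt
That exhausts the simple backdoor paths. Count: 6.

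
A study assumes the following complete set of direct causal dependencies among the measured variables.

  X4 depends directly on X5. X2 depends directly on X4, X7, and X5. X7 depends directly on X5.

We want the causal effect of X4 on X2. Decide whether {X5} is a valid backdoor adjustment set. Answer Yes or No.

Yes

Backdoor paths from X4 to X2 (paths whose first edge points into X4):
  P1: X4 <- X5 -> X7 -> X2
  P2: X4 <- X5 -> X2
Condition 1 (no descendant of X4 in the set): holds — descendants of X4 are {X2}; none are in {X5}.
Condition 2 (every backdoor path blocked by {X5}):
  P1: blocked at fork node X5 ∈ conditioning set.
  P2: blocked at fork node X5 ∈ conditioning set.
{X5} satisfies the backdoor criterion.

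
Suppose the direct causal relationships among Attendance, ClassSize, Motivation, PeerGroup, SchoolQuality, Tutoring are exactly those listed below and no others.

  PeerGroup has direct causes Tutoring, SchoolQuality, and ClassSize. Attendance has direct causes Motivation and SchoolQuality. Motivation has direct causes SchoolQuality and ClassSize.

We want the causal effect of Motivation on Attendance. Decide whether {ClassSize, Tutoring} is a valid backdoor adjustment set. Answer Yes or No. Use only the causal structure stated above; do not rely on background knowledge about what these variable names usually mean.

No

Backdoor paths from Motivation to Attendance (paths whose first edge points into Motivation):
  P1: Motivation <- SchoolQuality -> Attendance
  P2: Motivation <- ClassSize -> PeerGroup <- SchoolQuality -> Attendance
Condition 1 (no descendant of Motivation in the set): holds — descendants of Motivation are {Attendance}; none are in {ClassSize, Tutoring}.
Condition 2 (every backdoor path blocked by {ClassSize, Tutoring}):
  P1: open — no interior node is in the conditioning set.
  P2: blocked at fork node ClassSize ∈ conditioning set.
{ClassSize, Tutoring} does not satisfy the backdoor criterion.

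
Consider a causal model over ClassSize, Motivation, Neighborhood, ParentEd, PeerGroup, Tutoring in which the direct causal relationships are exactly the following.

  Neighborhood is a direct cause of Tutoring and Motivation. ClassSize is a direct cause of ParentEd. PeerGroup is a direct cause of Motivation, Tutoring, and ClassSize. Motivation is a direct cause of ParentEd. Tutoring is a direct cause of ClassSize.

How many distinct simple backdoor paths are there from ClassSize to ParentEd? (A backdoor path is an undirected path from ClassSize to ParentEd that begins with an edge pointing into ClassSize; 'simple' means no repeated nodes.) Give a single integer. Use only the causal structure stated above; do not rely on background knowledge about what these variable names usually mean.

4

A backdoor path from ClassSize to ParentEd is any simple undirected path whose first edge points into ClassSize (i.e. leaves ClassSize via a parent).
Parents of ClassSize: {PeerGroup, Tutoring}.
Enumerating:
  P1: ClassSize <- PeerGroup -> Motivation -> ParentEd
  P2: ClassSize <- PeerGroup -> Tutoring <- Neighborhood -> Motivation -> ParentEd
  P3: ClassSize <- Tutoring <- Neighborhood -> Motivation -> ParentEd
  P4: ClassSize <- Tutoring <- PeerGroup -> Motivation -> ParentEd
That exhausts the simple backdoor paths. Count: 4.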